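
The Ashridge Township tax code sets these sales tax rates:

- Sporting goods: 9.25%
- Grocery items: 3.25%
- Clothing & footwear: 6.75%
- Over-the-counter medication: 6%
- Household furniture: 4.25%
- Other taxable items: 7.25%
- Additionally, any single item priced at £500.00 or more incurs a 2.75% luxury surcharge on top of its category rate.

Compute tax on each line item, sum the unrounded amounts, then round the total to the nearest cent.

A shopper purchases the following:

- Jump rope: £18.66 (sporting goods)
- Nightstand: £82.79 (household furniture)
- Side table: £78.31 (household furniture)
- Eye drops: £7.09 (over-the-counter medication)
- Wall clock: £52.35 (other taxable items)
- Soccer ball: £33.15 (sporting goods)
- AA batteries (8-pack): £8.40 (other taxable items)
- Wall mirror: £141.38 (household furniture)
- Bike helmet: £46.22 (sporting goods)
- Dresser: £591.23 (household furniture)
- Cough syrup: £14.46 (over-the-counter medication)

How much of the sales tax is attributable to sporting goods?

Jump rope £18.66: sporting goods → 9.25% → £1.72605
Soccer ball £33.15: sporting goods → 9.25% → £3.066375
Bike helmet £46.22: sporting goods → 9.25% → £4.27535
Tax on sporting goods: unrounded sum = £9.067775 → £9.07

£9.07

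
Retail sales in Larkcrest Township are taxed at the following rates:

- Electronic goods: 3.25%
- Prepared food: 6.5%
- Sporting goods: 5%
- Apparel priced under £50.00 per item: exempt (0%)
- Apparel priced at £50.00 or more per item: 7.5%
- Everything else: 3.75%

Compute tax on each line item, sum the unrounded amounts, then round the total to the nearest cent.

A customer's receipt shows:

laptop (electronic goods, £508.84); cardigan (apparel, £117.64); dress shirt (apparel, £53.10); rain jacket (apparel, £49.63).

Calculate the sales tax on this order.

Laptop £508.84: electronic goods → 3.25% → £16.5373
Cardigan £117.64: apparel, £50.00 or more → 7.5% → £8.823
Dress shirt £53.10: apparel, £50.00 or more → 7.5% → £3.9825
Rain jacket £49.63: apparel, under £50.00 → 0% → £0.00
Unrounded tax sum = £29.3428 → £29.34

£29.34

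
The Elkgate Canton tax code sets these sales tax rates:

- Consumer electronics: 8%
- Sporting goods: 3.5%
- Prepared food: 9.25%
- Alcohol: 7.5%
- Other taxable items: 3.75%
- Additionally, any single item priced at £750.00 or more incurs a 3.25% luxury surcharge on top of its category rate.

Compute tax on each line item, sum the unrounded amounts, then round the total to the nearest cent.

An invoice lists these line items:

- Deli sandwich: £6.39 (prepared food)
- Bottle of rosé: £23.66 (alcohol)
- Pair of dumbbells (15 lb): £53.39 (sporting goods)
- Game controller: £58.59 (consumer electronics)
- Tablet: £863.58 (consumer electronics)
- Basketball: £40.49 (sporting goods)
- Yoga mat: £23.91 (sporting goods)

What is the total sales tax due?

£108.33

Deli sandwich £6.39: prepared food → 9.25% → £0.591075
Bottle of rosé £23.66: alcohol → 7.5% → £1.7745
Pair of dumbbells (15 lb) £53.39: sporting goods → 3.5% → £1.86865
Game controller £58.59: consumer electronics → 8% → £4.6872
Tablet £863.58: consumer electronics → 8% + 3.25% surcharge = 11.25% → £97.15275
Basketball £40.49: sporting goods → 3.5% → £1.41715
Yoga mat £23.91: sporting goods → 3.5% → £0.83685
Unrounded tax sum = £108.328175 → £108.33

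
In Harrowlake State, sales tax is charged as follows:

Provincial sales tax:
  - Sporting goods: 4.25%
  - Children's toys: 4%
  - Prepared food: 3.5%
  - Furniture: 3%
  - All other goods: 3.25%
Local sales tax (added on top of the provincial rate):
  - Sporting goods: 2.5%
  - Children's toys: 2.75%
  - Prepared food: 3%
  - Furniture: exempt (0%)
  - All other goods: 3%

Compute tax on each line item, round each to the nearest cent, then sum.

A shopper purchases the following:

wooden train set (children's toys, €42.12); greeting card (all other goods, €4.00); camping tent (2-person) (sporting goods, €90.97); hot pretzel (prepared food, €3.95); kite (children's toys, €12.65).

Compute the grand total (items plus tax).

Wooden train set €42.12: children's toys → 4% + 2.75% local = 6.75% → €2.84
Greeting card €4.00: all other goods → 3.25% + 3% local = 6.25% → €0.25
Camping tent (2-person) €90.97: sporting goods → 4.25% + 2.5% local = 6.75% → €6.14
Hot pretzel €3.95: prepared food → 3.5% + 3% local = 6.5% → €0.26
Kite €12.65: children's toys → 4% + 2.75% local = 6.75% → €0.85
Subtotal = €153.69; tax = €10.34; total due = €164.03

€164.03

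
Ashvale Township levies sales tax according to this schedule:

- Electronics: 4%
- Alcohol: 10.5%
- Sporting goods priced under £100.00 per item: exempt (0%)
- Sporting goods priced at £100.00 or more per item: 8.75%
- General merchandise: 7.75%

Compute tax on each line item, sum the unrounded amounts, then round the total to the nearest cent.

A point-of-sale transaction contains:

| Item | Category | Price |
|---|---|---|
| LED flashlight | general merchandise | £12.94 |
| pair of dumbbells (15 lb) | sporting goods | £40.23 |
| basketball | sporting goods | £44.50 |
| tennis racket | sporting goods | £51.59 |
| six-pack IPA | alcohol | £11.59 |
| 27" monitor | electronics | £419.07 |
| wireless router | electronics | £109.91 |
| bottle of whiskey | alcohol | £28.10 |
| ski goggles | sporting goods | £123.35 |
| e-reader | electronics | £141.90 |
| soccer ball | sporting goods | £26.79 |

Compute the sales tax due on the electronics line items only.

£26.84

27" monitor £419.07: electronics → 4% → £16.7628
Wireless router £109.91: electronics → 4% → £4.3964
E-reader £141.90: electronics → 4% → £5.676
Tax on electronics: unrounded sum = £26.8352 → £26.84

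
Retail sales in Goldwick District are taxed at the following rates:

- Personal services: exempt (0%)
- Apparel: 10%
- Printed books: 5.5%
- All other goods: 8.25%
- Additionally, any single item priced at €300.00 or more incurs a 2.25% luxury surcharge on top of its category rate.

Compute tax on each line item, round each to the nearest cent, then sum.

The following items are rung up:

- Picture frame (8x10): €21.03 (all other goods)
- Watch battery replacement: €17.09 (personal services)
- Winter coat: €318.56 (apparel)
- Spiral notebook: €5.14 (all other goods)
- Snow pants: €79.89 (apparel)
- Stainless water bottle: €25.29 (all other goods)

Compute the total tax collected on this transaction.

€51.25

Picture frame (8x10) €21.03: all other goods → 8.25% → €1.73
Watch battery replacement €17.09: personal services → 0% → €0.00
Winter coat €318.56: apparel → 10% + 2.25% surcharge = 12.25% → €39.02
Spiral notebook €5.14: all other goods → 8.25% → €0.42
Snow pants €79.89: apparel → 10% → €7.99
Stainless water bottle €25.29: all other goods → 8.25% → €2.09
Total tax = €1.73 + €39.02 + €0.42 + €7.99 + €2.09 = €51.25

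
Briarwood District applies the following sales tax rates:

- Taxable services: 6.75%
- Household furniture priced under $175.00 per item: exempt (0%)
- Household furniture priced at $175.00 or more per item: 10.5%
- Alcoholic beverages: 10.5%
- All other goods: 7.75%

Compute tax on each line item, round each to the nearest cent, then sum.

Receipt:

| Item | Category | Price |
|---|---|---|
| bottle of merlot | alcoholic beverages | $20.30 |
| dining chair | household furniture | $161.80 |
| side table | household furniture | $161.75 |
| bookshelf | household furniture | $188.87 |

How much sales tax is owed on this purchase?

$21.96

Bottle of merlot $20.30: alcoholic beverages → 10.5% → $2.13
Dining chair $161.80: household furniture, under $175.00 → 0% → $0.00
Side table $161.75: household furniture, under $175.00 → 0% → $0.00
Bookshelf $188.87: household furniture, $175.00 or more → 10.5% → $19.83
Total tax = $2.13 + $19.83 = $21.96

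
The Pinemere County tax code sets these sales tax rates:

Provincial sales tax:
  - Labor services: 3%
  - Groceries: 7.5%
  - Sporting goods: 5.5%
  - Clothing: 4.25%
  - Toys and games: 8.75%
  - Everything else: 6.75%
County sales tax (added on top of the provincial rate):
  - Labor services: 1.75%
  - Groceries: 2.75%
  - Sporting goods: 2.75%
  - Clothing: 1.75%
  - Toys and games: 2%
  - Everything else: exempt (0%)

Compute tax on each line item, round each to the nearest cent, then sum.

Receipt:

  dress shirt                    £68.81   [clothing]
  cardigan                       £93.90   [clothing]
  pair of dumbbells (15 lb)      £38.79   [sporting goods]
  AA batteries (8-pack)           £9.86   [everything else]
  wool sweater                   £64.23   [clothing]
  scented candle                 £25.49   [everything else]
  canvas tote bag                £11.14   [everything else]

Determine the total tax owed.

£19.95

Dress shirt £68.81: clothing → 4.25% + 1.75% county = 6% → £4.13
Cardigan £93.90: clothing → 4.25% + 1.75% county = 6% → £5.63
Pair of dumbbells (15 lb) £38.79: sporting goods → 5.5% + 2.75% county = 8.25% → £3.20
AA batteries (8-pack) £9.86: everything else → 6.75% + 0% county = 6.75% → £0.67
Wool sweater £64.23: clothing → 4.25% + 1.75% county = 6% → £3.85
Scented candle £25.49: everything else → 6.75% + 0% county = 6.75% → £1.72
Canvas tote bag £11.14: everything else → 6.75% + 0% county = 6.75% → £0.75
Total tax = £4.13 + £5.63 + £3.20 + £0.67 + £3.85 + £1.72 + £0.75 = £19.95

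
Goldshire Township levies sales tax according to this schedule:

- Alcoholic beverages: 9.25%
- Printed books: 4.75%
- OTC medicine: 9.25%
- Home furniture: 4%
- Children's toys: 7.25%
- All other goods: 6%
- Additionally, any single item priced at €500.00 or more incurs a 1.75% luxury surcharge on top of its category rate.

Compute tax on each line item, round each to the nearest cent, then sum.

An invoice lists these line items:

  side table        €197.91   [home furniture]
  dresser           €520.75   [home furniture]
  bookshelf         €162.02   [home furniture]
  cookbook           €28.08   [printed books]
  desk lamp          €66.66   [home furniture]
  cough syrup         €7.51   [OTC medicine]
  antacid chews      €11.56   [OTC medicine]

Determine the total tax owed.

Side table €197.91: home furniture → 4% → €7.92
Dresser €520.75: home furniture → 4% + 1.75% surcharge = 5.75% → €29.94
Bookshelf €162.02: home furniture → 4% → €6.48
Cookbook €28.08: printed books → 4.75% → €1.33
Desk lamp €66.66: home furniture → 4% → €2.67
Cough syrup €7.51: OTC medicine → 9.25% → €0.69
Antacid chews €11.56: OTC medicine → 9.25% → €1.07
Total tax = €7.92 + €29.94 + €6.48 + €1.33 + €2.67 + €0.69 + €1.07 = €50.10

€50.10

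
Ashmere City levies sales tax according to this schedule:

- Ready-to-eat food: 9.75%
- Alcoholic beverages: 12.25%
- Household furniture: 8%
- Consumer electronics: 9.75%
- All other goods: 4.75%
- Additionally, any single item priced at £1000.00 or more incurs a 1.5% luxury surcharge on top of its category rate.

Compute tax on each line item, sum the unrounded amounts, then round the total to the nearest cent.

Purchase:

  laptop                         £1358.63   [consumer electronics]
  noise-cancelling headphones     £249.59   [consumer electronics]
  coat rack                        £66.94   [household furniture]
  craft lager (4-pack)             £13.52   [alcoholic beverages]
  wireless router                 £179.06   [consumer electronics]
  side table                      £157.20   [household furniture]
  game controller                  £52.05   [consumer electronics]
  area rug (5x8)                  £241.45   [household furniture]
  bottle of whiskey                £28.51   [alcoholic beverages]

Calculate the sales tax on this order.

£242.11

Laptop £1358.63: consumer electronics → 9.75% + 1.5% surcharge = 11.25% → £152.845875
Noise-cancelling headphones £249.59: consumer electronics → 9.75% → £24.335025
Coat rack £66.94: household furniture → 8% → £5.3552
Craft lager (4-pack) £13.52: alcoholic beverages → 12.25% → £1.6562
Wireless router £179.06: consumer electronics → 9.75% → £17.45835
Side table £157.20: household furniture → 8% → £12.576
Game controller £52.05: consumer electronics → 9.75% → £5.074875
Area rug (5x8) £241.45: household furniture → 8% → £19.316
Bottle of whiskey £28.51: alcoholic beverages → 12.25% → £3.492475
Unrounded tax sum = £242.11 → £242.11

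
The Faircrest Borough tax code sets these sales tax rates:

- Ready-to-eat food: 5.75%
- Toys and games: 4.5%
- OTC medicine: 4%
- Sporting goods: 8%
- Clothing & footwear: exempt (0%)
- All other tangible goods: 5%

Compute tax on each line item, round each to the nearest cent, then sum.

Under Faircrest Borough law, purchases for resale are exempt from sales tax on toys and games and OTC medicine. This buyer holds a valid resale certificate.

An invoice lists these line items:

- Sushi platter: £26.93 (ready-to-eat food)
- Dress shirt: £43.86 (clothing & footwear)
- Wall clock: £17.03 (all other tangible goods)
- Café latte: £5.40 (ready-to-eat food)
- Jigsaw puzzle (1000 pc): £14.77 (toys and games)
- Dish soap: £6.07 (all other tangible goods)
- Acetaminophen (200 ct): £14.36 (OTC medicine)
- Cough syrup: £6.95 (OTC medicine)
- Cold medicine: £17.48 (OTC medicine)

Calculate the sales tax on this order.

£3.01

Sushi platter £26.93: ready-to-eat food → 5.75% → £1.55
Dress shirt £43.86: clothing & footwear → 0% → £0.00
Wall clock £17.03: all other tangible goods → 5% → £0.85
Café latte £5.40: ready-to-eat food → 5.75% → £0.31
Jigsaw puzzle (1000 pc) £14.77: toys and games, buyer-exempt → 0% → £0.00
Dish soap £6.07: all other tangible goods → 5% → £0.30
Acetaminophen (200 ct) £14.36: OTC medicine, buyer-exempt → 0% → £0.00
Cough syrup £6.95: OTC medicine, buyer-exempt → 0% → £0.00
Cold medicine £17.48: OTC medicine, buyer-exempt → 0% → £0.00
Total tax = £1.55 + £0.85 + £0.31 + £0.30 = £3.01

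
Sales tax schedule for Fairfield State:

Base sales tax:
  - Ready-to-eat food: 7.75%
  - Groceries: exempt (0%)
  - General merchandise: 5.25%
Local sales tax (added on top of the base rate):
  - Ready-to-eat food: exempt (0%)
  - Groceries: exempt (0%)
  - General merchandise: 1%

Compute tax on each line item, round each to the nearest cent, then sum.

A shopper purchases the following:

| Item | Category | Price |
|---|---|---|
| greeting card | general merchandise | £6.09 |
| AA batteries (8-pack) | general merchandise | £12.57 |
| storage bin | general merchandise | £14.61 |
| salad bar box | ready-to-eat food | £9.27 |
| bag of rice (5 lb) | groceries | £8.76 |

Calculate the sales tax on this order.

£2.80

Greeting card £6.09: general merchandise → 5.25% + 1% local = 6.25% → £0.38
AA batteries (8-pack) £12.57: general merchandise → 5.25% + 1% local = 6.25% → £0.79
Storage bin £14.61: general merchandise → 5.25% + 1% local = 6.25% → £0.91
Salad bar box £9.27: ready-to-eat food → 7.75% + 0% local = 7.75% → £0.72
Bag of rice (5 lb) £8.76: groceries → 0% + 0% local = 0% → £0.00
Total tax = £0.38 + £0.79 + £0.91 + £0.72 = £2.80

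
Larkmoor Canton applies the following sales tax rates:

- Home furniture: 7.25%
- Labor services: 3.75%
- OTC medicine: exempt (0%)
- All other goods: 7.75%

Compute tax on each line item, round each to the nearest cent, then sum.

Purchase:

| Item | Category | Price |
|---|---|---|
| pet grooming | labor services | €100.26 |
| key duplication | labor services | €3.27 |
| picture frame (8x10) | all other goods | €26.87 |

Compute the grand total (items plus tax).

€136.36

Pet grooming €100.26: labor services → 3.75% → €3.76
Key duplication €3.27: labor services → 3.75% → €0.12
Picture frame (8x10) €26.87: all other goods → 7.75% → €2.08
Subtotal = €130.40; tax = €5.96; total due = €136.36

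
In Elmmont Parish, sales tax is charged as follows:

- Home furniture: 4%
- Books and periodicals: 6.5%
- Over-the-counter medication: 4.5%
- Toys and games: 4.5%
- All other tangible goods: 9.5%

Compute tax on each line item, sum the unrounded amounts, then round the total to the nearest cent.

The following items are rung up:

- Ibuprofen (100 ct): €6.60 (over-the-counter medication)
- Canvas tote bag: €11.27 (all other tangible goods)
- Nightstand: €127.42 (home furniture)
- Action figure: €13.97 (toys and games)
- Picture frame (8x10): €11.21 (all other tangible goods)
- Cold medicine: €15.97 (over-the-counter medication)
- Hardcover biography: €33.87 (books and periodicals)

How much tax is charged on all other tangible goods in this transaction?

€2.14

Canvas tote bag €11.27: all other tangible goods → 9.5% → €1.07065
Picture frame (8x10) €11.21: all other tangible goods → 9.5% → €1.06495
Tax on all other tangible goods: unrounded sum = €2.1356 → €2.14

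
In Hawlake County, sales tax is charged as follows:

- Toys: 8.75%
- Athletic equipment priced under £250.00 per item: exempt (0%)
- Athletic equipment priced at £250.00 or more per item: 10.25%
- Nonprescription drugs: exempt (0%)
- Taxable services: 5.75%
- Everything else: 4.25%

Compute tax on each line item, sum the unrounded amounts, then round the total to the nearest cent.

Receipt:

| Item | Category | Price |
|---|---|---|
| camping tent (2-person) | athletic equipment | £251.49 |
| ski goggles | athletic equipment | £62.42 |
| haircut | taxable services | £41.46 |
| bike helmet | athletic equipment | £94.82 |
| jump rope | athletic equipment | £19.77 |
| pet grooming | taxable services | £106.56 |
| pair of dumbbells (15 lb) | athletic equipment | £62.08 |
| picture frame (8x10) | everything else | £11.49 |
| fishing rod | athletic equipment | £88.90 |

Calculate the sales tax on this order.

£34.78

Camping tent (2-person) £251.49: athletic equipment, £250.00 or more → 10.25% → £25.777725
Ski goggles £62.42: athletic equipment, under £250.00 → 0% → £0.00
Haircut £41.46: taxable services → 5.75% → £2.38395
Bike helmet £94.82: athletic equipment, under £250.00 → 0% → £0.00
Jump rope £19.77: athletic equipment, under £250.00 → 0% → £0.00
Pet grooming £106.56: taxable services → 5.75% → £6.1272
Pair of dumbbells (15 lb) £62.08: athletic equipment, under £250.00 → 0% → £0.00
Picture frame (8x10) £11.49: everything else → 4.25% → £0.488325
Fishing rod £88.90: athletic equipment, under £250.00 → 0% → £0.00
Unrounded tax sum = £34.7772 → £34.78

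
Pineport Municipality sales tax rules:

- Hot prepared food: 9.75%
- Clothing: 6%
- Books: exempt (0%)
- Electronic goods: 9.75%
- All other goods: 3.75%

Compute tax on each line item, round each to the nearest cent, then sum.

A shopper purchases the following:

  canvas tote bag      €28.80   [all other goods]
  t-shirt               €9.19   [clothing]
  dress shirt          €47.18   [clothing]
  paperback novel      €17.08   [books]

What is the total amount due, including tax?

€106.71

Canvas tote bag €28.80: all other goods → 3.75% → €1.08
T-shirt €9.19: clothing → 6% → €0.55
Dress shirt €47.18: clothing → 6% → €2.83
Paperback novel €17.08: books → 0% → €0.00
Subtotal = €102.25; tax = €4.46; total due = €106.71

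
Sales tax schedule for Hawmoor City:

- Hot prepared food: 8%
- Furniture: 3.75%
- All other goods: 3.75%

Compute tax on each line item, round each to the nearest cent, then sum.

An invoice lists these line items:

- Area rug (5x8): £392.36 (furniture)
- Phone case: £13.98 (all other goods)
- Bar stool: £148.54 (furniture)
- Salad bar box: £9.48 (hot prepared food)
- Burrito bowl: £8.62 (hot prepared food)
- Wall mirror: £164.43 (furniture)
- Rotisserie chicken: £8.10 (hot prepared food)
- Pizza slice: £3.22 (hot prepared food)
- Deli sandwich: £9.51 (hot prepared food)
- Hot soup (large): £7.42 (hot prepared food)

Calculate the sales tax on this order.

£30.68

Area rug (5x8) £392.36: furniture → 3.75% → £14.71
Phone case £13.98: all other goods → 3.75% → £0.52
Bar stool £148.54: furniture → 3.75% → £5.57
Salad bar box £9.48: hot prepared food → 8% → £0.76
Burrito bowl £8.62: hot prepared food → 8% → £0.69
Wall mirror £164.43: furniture → 3.75% → £6.17
Rotisserie chicken £8.10: hot prepared food → 8% → £0.65
Pizza slice £3.22: hot prepared food → 8% → £0.26
Deli sandwich £9.51: hot prepared food → 8% → £0.76
Hot soup (large) £7.42: hot prepared food → 8% → £0.59
Total tax = £14.71 + £0.52 + £5.57 + £0.76 + £0.69 + £6.17 + £0.65 + £0.26 + £0.76 + £0.59 = £30.68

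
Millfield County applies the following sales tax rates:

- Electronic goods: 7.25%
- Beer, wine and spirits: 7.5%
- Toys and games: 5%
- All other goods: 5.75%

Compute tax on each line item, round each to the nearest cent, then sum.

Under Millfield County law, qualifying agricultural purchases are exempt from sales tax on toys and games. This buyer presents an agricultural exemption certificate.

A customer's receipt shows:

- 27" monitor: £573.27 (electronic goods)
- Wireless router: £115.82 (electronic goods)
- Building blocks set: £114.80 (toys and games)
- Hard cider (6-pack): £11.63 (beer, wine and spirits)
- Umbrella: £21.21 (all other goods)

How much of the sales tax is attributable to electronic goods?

27" monitor £573.27: electronic goods → 7.25% → £41.56
Wireless router £115.82: electronic goods → 7.25% → £8.40
Tax on electronic goods = £41.56 + £8.40 = £49.96

£49.96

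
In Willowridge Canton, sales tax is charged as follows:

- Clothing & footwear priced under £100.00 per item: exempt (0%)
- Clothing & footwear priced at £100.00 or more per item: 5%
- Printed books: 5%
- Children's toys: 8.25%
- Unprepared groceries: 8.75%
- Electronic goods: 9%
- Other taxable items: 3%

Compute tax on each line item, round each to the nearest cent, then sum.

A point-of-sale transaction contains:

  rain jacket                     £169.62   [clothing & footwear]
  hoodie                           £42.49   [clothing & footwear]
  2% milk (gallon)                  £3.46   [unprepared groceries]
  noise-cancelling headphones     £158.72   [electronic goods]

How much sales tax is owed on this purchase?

£23.06

Rain jacket £169.62: clothing & footwear, £100.00 or more → 5% → £8.48
Hoodie £42.49: clothing & footwear, under £100.00 → 0% → £0.00
2% milk (gallon) £3.46: unprepared groceries → 8.75% → £0.30
Noise-cancelling headphones £158.72: electronic goods → 9% → £14.28
Total tax = £8.48 + £0.30 + £14.28 = £23.06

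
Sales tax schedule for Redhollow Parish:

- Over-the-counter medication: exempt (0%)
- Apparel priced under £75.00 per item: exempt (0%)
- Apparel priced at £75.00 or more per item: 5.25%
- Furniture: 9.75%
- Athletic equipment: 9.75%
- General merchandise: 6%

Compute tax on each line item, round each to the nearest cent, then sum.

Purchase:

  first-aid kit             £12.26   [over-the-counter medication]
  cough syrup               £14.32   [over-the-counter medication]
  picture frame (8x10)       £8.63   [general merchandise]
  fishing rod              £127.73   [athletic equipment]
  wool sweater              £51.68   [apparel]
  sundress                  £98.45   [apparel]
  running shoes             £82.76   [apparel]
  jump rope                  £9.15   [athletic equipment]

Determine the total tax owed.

First-aid kit £12.26: over-the-counter medication → 0% → £0.00
Cough syrup £14.32: over-the-counter medication → 0% → £0.00
Picture frame (8x10) £8.63: general merchandise → 6% → £0.52
Fishing rod £127.73: athletic equipment → 9.75% → £12.45
Wool sweater £51.68: apparel, under £75.00 → 0% → £0.00
Sundress £98.45: apparel, £75.00 or more → 5.25% → £5.17
Running shoes £82.76: apparel, £75.00 or more → 5.25% → £4.34
Jump rope £9.15: athletic equipment → 9.75% → £0.89
Total tax = £0.52 + £12.45 + £5.17 + £4.34 + £0.89 = £23.37

£23.37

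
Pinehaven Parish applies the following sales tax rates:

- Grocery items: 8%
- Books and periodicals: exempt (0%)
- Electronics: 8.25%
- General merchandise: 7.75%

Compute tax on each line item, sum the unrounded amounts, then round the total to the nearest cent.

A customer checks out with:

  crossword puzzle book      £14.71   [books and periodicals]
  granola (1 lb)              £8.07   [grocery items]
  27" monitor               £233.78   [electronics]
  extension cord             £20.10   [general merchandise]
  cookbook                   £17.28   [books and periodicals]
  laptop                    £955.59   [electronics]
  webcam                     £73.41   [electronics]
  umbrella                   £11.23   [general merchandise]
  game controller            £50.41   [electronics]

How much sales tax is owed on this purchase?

£111.41

Crossword puzzle book £14.71: books and periodicals → 0% → £0.00
Granola (1 lb) £8.07: grocery items → 8% → £0.6456
27" monitor £233.78: electronics → 8.25% → £19.28685
Extension cord £20.10: general merchandise → 7.75% → £1.55775
Cookbook £17.28: books and periodicals → 0% → £0.00
Laptop £955.59: electronics → 8.25% → £78.836175
Webcam £73.41: electronics → 8.25% → £6.056325
Umbrella £11.23: general merchandise → 7.75% → £0.870325
Game controller £50.41: electronics → 8.25% → £4.158825
Unrounded tax sum = £111.41185 → £111.41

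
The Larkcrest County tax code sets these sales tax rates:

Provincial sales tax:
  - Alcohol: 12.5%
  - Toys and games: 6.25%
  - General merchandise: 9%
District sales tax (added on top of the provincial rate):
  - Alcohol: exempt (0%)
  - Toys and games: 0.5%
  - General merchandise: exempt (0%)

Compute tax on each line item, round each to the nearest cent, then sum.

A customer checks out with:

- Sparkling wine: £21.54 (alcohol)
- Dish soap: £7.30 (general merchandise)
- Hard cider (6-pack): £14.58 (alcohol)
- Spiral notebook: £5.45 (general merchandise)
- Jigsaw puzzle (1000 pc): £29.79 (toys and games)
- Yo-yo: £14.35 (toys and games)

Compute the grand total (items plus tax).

Sparkling wine £21.54: alcohol → 12.5% + 0% district = 12.5% → £2.69
Dish soap £7.30: general merchandise → 9% + 0% district = 9% → £0.66
Hard cider (6-pack) £14.58: alcohol → 12.5% + 0% district = 12.5% → £1.82
Spiral notebook £5.45: general merchandise → 9% + 0% district = 9% → £0.49
Jigsaw puzzle (1000 pc) £29.79: toys and games → 6.25% + 0.5% district = 6.75% → £2.01
Yo-yo £14.35: toys and games → 6.25% + 0.5% district = 6.75% → £0.97
Subtotal = £93.01; tax = £8.64; total due = £101.65

£101.65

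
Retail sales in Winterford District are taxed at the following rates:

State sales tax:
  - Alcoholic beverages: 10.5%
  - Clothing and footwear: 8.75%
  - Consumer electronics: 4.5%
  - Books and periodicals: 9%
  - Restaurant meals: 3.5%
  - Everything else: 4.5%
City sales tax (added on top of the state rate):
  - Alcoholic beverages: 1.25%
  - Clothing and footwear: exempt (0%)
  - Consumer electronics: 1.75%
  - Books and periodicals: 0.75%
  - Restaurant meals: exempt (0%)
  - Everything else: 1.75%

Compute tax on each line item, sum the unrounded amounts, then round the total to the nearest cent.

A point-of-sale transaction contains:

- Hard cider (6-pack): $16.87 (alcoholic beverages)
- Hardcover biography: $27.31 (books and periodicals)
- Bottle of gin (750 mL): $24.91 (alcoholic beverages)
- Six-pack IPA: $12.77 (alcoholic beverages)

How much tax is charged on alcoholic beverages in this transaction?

$6.41

Hard cider (6-pack) $16.87: alcoholic beverages → 10.5% + 1.25% city = 11.75% → $1.982225
Bottle of gin (750 mL) $24.91: alcoholic beverages → 10.5% + 1.25% city = 11.75% → $2.926925
Six-pack IPA $12.77: alcoholic beverages → 10.5% + 1.25% city = 11.75% → $1.500475
Tax on alcoholic beverages: unrounded sum = $6.409625 → $6.41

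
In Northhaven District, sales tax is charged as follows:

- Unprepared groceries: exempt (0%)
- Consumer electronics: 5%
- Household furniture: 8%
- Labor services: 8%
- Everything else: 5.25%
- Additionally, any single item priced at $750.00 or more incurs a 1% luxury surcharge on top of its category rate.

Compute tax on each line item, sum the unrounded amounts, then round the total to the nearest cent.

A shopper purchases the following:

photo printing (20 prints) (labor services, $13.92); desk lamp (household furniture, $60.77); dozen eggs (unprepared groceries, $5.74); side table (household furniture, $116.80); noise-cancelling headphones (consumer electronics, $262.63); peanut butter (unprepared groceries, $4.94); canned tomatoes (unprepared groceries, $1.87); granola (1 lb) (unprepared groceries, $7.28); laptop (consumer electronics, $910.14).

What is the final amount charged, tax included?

Photo printing (20 prints) $13.92: labor services → 8% → $1.1136
Desk lamp $60.77: household furniture → 8% → $4.8616
Dozen eggs $5.74: unprepared groceries → 0% → $0.00
Side table $116.80: household furniture → 8% → $9.344
Noise-cancelling headphones $262.63: consumer electronics → 5% → $13.1315
Peanut butter $4.94: unprepared groceries → 0% → $0.00
Canned tomatoes $1.87: unprepared groceries → 0% → $0.00
Granola (1 lb) $7.28: unprepared groceries → 0% → $0.00
Laptop $910.14: consumer electronics → 5% + 1% surcharge = 6% → $54.6084
Subtotal = $1384.09; unrounded tax = $83.0591 → $83.06; total due = $1467.15

$1467.15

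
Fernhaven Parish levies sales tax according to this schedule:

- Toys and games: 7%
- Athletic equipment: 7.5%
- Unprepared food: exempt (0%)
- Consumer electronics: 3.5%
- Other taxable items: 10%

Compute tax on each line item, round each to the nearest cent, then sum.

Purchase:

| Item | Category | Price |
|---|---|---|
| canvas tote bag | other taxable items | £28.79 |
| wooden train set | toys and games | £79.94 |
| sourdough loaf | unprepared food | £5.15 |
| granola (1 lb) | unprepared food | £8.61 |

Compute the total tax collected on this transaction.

£8.48

Canvas tote bag £28.79: other taxable items → 10% → £2.88
Wooden train set £79.94: toys and games → 7% → £5.60
Sourdough loaf £5.15: unprepared food → 0% → £0.00
Granola (1 lb) £8.61: unprepared food → 0% → £0.00
Total tax = £2.88 + £5.60 = £8.48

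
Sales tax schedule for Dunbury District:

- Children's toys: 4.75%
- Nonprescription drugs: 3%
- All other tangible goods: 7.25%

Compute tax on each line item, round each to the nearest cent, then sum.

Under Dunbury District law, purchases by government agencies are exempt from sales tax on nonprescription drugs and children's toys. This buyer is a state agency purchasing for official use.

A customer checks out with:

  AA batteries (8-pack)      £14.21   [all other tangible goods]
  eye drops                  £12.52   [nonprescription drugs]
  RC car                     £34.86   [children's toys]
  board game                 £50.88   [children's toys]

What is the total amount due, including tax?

AA batteries (8-pack) £14.21: all other tangible goods → 7.25% → £1.03
Eye drops £12.52: nonprescription drugs, buyer-exempt → 0% → £0.00
RC car £34.86: children's toys, buyer-exempt → 0% → £0.00
Board game £50.88: children's toys, buyer-exempt → 0% → £0.00
Subtotal = £112.47; tax = £1.03; total due = £113.50

£113.50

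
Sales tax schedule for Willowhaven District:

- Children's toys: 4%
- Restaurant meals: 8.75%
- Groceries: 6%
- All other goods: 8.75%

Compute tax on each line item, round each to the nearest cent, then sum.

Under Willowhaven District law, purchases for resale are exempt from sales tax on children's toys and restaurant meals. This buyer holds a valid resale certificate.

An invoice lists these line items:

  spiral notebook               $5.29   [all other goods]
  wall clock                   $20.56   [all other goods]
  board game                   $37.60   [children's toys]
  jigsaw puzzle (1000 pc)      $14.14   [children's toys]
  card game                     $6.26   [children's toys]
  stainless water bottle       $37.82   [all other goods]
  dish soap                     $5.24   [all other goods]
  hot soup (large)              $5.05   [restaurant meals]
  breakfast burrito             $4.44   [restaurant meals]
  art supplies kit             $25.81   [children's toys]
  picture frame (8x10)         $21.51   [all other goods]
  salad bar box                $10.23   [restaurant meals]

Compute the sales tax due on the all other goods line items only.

$7.91

Spiral notebook $5.29: all other goods → 8.75% → $0.46
Wall clock $20.56: all other goods → 8.75% → $1.80
Stainless water bottle $37.82: all other goods → 8.75% → $3.31
Dish soap $5.24: all other goods → 8.75% → $0.46
Picture frame (8x10) $21.51: all other goods → 8.75% → $1.88
Tax on all other goods = $0.46 + $1.80 + $3.31 + $0.46 + $1.88 = $7.91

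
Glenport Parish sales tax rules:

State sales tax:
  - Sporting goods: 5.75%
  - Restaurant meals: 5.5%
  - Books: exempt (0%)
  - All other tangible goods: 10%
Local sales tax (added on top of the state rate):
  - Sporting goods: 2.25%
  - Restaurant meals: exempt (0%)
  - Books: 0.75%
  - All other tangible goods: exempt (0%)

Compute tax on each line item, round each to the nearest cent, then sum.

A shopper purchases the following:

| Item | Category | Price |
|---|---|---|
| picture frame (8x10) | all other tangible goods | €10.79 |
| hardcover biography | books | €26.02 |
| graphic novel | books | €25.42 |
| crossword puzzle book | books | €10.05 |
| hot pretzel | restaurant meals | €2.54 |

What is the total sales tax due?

Picture frame (8x10) €10.79: all other tangible goods → 10% + 0% local = 10% → €1.08
Hardcover biography €26.02: books → 0% + 0.75% local = 0.75% → €0.20
Graphic novel €25.42: books → 0% + 0.75% local = 0.75% → €0.19
Crossword puzzle book €10.05: books → 0% + 0.75% local = 0.75% → €0.08
Hot pretzel €2.54: restaurant meals → 5.5% + 0% local = 5.5% → €0.14
Total tax = €1.08 + €0.20 + €0.19 + €0.08 + €0.14 = €1.69

€1.69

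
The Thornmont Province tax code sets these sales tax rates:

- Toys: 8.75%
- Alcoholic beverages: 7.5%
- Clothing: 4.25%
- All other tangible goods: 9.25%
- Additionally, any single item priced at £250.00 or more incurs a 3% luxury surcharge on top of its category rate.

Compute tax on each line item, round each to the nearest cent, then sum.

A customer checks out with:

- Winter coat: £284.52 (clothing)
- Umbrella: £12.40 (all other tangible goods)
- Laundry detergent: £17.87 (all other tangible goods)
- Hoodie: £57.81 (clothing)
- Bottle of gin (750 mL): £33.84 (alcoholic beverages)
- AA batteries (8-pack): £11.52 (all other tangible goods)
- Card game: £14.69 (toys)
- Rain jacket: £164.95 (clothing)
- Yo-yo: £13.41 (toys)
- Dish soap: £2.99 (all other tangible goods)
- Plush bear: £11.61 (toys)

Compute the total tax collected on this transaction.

£40.27

Winter coat £284.52: clothing → 4.25% + 3% surcharge = 7.25% → £20.63
Umbrella £12.40: all other tangible goods → 9.25% → £1.15
Laundry detergent £17.87: all other tangible goods → 9.25% → £1.65
Hoodie £57.81: clothing → 4.25% → £2.46
Bottle of gin (750 mL) £33.84: alcoholic beverages → 7.5% → £2.54
AA batteries (8-pack) £11.52: all other tangible goods → 9.25% → £1.07
Card game £14.69: toys → 8.75% → £1.29
Rain jacket £164.95: clothing → 4.25% → £7.01
Yo-yo £13.41: toys → 8.75% → £1.17
Dish soap £2.99: all other tangible goods → 9.25% → £0.28
Plush bear £11.61: toys → 8.75% → £1.02
Total tax = £20.63 + £1.15 + £1.65 + £2.46 + £2.54 + £1.07 + £1.29 + £7.01 + £1.17 + £0.28 + £1.02 = £40.27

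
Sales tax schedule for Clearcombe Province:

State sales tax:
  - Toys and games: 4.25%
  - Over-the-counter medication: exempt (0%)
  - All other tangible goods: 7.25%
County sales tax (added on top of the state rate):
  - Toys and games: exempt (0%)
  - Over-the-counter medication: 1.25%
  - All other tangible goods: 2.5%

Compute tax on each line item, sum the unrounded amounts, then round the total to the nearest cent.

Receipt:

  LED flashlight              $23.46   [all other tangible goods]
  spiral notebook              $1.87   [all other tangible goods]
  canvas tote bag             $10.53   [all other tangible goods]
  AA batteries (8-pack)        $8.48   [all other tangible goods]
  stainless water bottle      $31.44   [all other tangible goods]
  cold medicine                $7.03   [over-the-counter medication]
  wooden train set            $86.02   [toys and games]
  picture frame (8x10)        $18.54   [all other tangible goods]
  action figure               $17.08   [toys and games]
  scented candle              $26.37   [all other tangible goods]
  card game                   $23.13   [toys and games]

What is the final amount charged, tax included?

$271.17

LED flashlight $23.46: all other tangible goods → 7.25% + 2.5% county = 9.75% → $2.28735
Spiral notebook $1.87: all other tangible goods → 7.25% + 2.5% county = 9.75% → $0.182325
Canvas tote bag $10.53: all other tangible goods → 7.25% + 2.5% county = 9.75% → $1.026675
AA batteries (8-pack) $8.48: all other tangible goods → 7.25% + 2.5% county = 9.75% → $0.8268
Stainless water bottle $31.44: all other tangible goods → 7.25% + 2.5% county = 9.75% → $3.0654
Cold medicine $7.03: over-the-counter medication → 0% + 1.25% county = 1.25% → $0.087875
Wooden train set $86.02: toys and games → 4.25% + 0% county = 4.25% → $3.65585
Picture frame (8x10) $18.54: all other tangible goods → 7.25% + 2.5% county = 9.75% → $1.80765
Action figure $17.08: toys and games → 4.25% + 0% county = 4.25% → $0.7259
Scented candle $26.37: all other tangible goods → 7.25% + 2.5% county = 9.75% → $2.571075
Card game $23.13: toys and games → 4.25% + 0% county = 4.25% → $0.983025
Subtotal = $253.95; unrounded tax = $17.219925 → $17.22; total due = $271.17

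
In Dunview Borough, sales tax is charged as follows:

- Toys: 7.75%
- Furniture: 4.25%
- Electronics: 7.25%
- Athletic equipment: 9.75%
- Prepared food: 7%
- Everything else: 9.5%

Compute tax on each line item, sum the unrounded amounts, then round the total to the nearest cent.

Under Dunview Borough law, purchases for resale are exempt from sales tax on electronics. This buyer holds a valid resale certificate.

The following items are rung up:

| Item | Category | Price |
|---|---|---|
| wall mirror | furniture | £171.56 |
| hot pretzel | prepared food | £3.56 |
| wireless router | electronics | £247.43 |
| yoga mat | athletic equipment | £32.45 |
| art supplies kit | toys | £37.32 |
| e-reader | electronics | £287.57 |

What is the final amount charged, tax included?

Wall mirror £171.56: furniture → 4.25% → £7.2913
Hot pretzel £3.56: prepared food → 7% → £0.2492
Wireless router £247.43: electronics, buyer-exempt → 0% → £0.00
Yoga mat £32.45: athletic equipment → 9.75% → £3.163875
Art supplies kit £37.32: toys → 7.75% → £2.8923
E-reader £287.57: electronics, buyer-exempt → 0% → £0.00
Subtotal = £779.89; unrounded tax = £13.596675 → £13.60; total due = £793.49

£793.49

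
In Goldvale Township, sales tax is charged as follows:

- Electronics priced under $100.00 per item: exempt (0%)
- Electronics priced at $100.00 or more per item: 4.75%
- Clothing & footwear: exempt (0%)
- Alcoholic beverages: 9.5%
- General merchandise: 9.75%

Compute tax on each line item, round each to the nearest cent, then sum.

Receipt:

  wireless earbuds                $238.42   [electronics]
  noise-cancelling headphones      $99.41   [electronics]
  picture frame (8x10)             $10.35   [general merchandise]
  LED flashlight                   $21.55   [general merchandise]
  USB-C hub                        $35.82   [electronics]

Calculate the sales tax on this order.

Wireless earbuds $238.42: electronics, $100.00 or more → 4.75% → $11.32
Noise-cancelling headphones $99.41: electronics, under $100.00 → 0% → $0.00
Picture frame (8x10) $10.35: general merchandise → 9.75% → $1.01
LED flashlight $21.55: general merchandise → 9.75% → $2.10
USB-C hub $35.82: electronics, under $100.00 → 0% → $0.00
Total tax = $11.32 + $1.01 + $2.10 = $14.43

$14.43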